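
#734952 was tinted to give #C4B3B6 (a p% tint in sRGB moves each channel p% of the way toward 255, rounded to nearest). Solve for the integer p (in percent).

58%

#734952 is rgb(115, 73, 82); #C4B3B6 is rgb(196, 179, 182).
On the G channel (widest range): 179 ≈ 73 + (p/100)(255 − 73), so p ≈ 100×(179 − 73)/(255 − 73) = 10600/182 = 58.24.
p = 58 reproduces all three channels after rounding.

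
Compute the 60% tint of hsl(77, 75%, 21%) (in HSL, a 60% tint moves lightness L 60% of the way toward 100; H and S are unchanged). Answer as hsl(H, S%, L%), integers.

L moves 60% from 21 toward 100: 21 + 47.4 = 68.4 → 68.
H and S are unchanged.

hsl(77, 75%, 68%)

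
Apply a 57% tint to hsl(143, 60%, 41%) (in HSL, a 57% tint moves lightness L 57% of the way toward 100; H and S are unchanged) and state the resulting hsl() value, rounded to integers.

hsl(143, 60%, 75%)

L moves 57% from 41 toward 100: 41 + 33.63 = 74.63 → 75.
H and S are unchanged.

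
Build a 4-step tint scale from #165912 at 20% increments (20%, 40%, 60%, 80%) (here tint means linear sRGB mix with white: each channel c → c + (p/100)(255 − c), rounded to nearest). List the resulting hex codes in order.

#165912 is rgb(22, 89, 18).
20%: (22 + 46.6 = 68.6→69, 89 + 33.2 = 122.2→122, 18 + 47.4 = 65.4→65) → #457a41
40%: (22 + 93.2 = 115.2→115, 89 + 66.4 = 155.4→155, 18 + 94.8 = 112.8→113) → #739b71
60%: (22 + 139.8 = 161.8→162, 89 + 99.6 = 188.6→189, 18 + 142.2 = 160.2→160) → #a2bda0
80%: (22 + 186.4 = 208.4→208, 89 + 132.8 = 221.8→222, 18 + 189.6 = 207.6→208) → #d0ded0

#457a41, #739b71, #a2bda0, #d0ded0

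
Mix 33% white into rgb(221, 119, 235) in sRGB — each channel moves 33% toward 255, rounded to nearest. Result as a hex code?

#E8A4F2

Per channel, c → c + 0.33(255 − c):
  R: 221 + 11.22 = 232.22 → 232
  G: 119 + 0.33×(255−119) = 119 + 44.88 = 163.88 → 164
  B: 235 + 0.33×(255−235) = 235 + 6.6 = 241.6 → 242
rgb(232, 164, 242) = #E8A4F2.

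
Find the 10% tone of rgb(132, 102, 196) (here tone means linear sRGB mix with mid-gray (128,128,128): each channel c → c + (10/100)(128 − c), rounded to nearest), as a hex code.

#8469BD

Per channel, c → c + 0.1(128 − c):
  R: 132 + 0.1×(128−132) = 132 − 0.4 = 131.6 → 132
  G: 102 + 0.1×(128−102) = 102 + 2.6 = 104.6 → 105
  B: 196 − 6.8 = 189.2 → 189
rgb(132, 105, 189) = #8469BD.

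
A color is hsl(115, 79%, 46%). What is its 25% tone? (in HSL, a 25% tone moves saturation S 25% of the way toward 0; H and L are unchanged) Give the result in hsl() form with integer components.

S moves 25% from 79 toward 0: 79 − 19.75 = 59.25 → 59.
H and L are unchanged.

hsl(115, 59%, 46%)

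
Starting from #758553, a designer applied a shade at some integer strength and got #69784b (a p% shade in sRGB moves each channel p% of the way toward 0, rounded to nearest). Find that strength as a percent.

#758553 is rgb(117, 133, 83); #69784b is rgb(105, 120, 75).
On the G channel (widest range): 120 ≈ 133 + (p/100)(0 − 133), so p ≈ 100×(120 − 133)/(0 − 133) = -1300/-133 = 9.77.
p = 10 reproduces all three channels after rounding.

10%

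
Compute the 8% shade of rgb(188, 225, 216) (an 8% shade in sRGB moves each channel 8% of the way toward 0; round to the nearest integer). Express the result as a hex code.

An 8% shade moves each channel 8% toward 0:
  R: 188 + 0.08×(0−188) = 188 − 15.04 = 172.96 → 173
  G: 225 + 0.08×(0−225) = 225 − 18 = 207 → 207
  B: 216 − 17.28 = 198.72 → 199
rgb(173, 207, 199) = #adcfc7.

#adcfc7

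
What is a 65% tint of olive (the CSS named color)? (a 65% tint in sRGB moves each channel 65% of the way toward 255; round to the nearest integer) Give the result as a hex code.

CSS olive is rgb(128, 128, 0).
Per channel, c → c + 0.65(255 − c):
  R: 128 + 0.65×(255−128) = 128 + 82.55 = 210.55 → 211
  G: 128 + 0.65×(255−128) = 128 + 82.55 = 210.55 → 211
  B: 0 + 165.75 = 165.75 → 166
rgb(211, 211, 166) = #D3D3A6.

#D3D3A6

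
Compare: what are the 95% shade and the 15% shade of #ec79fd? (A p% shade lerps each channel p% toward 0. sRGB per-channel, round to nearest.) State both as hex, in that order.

#0c060d, #c967d7

#ec79fd is rgb(236, 121, 253).
95% shade:
  R: 236 − 224.2 = 11.8 → 12
  G: 121 + 0.95×(0−121) = 121 − 114.95 = 6.05 → 6
  B: 253 + 0.95×(0−253) = 253 − 240.35 = 12.65 → 13
  → #0c060d
15% shade:
  R: 236 + 0.15×(0−236) = 236 − 35.4 = 200.6 → 201
  G: 121 − 18.15 = 102.85 → 103
  B: 253 + 0.15×(0−253) = 253 − 37.95 = 215.05 → 215
  → #c967d7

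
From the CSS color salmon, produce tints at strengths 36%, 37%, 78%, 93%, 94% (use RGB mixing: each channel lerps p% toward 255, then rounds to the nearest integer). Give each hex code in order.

#fcaea5, #fcafa6, #fee3e0, #fff6f5, #fff7f7

CSS salmon is rgb(250, 128, 114).
36%: (250 + 1.8 = 251.8→252, 128 + 45.72 = 173.72→174, 114 + 50.76 = 164.76→165) → #fcaea5
37%: (250 + 1.85 = 251.85→252, 128 + 46.99 = 174.99→175, 114 + 52.17 = 166.17→166) → #fcafa6
78%: (250 + 3.9 = 253.9→254, 128 + 99.06 = 227.06→227, 114 + 109.98 = 223.98→224) → #fee3e0
93%: (250 + 4.65 = 254.65→255, 128 + 118.11 = 246.11→246, 114 + 131.13 = 245.13→245) → #fff6f5
94%: (250 + 4.7 = 254.7→255, 128 + 119.38 = 247.38→247, 114 + 132.54 = 246.54→247) → #fff7f7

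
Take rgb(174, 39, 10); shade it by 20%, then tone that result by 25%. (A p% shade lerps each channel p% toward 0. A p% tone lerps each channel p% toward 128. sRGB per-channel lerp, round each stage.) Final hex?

Per channel, c → c + 0.2(0 − c):
  R: 174 − 34.8 = 139.2 → 139
  G: 39 + 0.2×(0−39) = 39 − 7.8 = 31.2 → 31
  B: 10 + 0.2×(0−10) = 10 − 2 = 8 → 8
After the shade: rgb(139, 31, 8) = #8B1F08.
Lerp each channel 25% toward 128:
  R: 139 + 0.25×(128−139) = 139 − 2.75 = 136.25 → 136
  G: 31 + 0.25×(128−31) = 31 + 24.25 = 55.25 → 55
  B: 8 + 0.25×(128−8) = 8 + 30 = 38 → 38
rgb(136, 55, 38) = #883726.

#883726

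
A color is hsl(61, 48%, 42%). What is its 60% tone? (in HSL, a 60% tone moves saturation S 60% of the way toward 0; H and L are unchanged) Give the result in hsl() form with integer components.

hsl(61, 19%, 42%)

S moves 60% from 48 toward 0: 48 − 28.8 = 19.2 → 19.
H and L are unchanged.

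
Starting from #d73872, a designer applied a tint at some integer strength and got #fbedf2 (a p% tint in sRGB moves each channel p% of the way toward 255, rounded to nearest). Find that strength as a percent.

#d73872 is rgb(215, 56, 114); #fbedf2 is rgb(251, 237, 242).
On the G channel (widest range): 237 ≈ 56 + (p/100)(255 − 56), so p ≈ 100×(237 − 56)/(255 − 56) = 18100/199 = 90.95.
p = 91 reproduces all three channels after rounding.

91%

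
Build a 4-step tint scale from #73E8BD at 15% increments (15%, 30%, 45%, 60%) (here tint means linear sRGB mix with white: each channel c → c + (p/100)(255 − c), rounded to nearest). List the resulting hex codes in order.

#73E8BD is rgb(115, 232, 189).
15%: (115 + 21 = 136→136, 232 + 3.45 = 235.45→235, 189 + 9.9 = 198.9→199) → #88EBC7
30%: (115 + 42 = 157→157, 232 + 6.9 = 238.9→239, 189 + 19.8 = 208.8→209) → #9DEFD1
45%: (115 + 63 = 178→178, 232 + 10.35 = 242.35→242, 189 + 29.7 = 218.7→219) → #B2F2DB
60%: (115 + 84 = 199→199, 232 + 13.8 = 245.8→246, 189 + 39.6 = 228.6→229) → #C7F6E5

#88EBC7, #9DEFD1, #B2F2DB, #C7F6E5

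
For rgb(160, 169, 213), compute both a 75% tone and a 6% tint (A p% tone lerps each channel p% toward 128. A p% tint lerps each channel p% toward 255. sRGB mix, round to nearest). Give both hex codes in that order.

75% tone:
  R: 160 − 24 = 136 → 136
  G: 169 + 0.75×(128−169) = 169 − 30.75 = 138.25 → 138
  B: 213 + 0.75×(128−213) = 213 − 63.75 = 149.25 → 149
  → #888A95
6% tint:
  R: 160 + 0.06×(255−160) = 160 + 5.7 = 165.7 → 166
  G: 169 + 5.16 = 174.16 → 174
  B: 213 + 0.06×(255−213) = 213 + 2.52 = 215.52 → 216
  → #A6AED8

#888A95, #A6AED8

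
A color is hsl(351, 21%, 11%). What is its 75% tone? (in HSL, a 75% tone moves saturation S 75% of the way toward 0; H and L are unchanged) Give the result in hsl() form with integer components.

S moves 75% from 21 toward 0: 21 − 15.75 = 5.25 → 5.
H and L are unchanged.

hsl(351, 5%, 11%)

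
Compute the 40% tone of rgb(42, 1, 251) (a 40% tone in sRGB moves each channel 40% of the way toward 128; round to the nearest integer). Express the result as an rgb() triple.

rgb(76, 52, 202)

Lerp each channel 40% toward 128:
  R: 42 + 0.4×(128−42) = 42 + 34.4 = 76.4 → 76
  G: 1 + 0.4×(128−1) = 1 + 50.8 = 51.8 → 52
  B: 251 − 49.2 = 201.8 → 202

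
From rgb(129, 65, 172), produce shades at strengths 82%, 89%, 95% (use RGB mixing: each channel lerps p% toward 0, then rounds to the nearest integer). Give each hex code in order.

82%: (129 − 105.78 = 23.22→23, 65 − 53.3 = 11.7→12, 172 − 141.04 = 30.96→31) → #170c1f
89%: (129 − 114.81 = 14.19→14, 65 − 57.85 = 7.15→7, 172 − 153.08 = 18.92→19) → #0e0713
95%: (129 − 122.55 = 6.45→6, 65 − 61.75 = 3.25→3, 172 − 163.4 = 8.6→9) → #060309

#170c1f, #0e0713, #060309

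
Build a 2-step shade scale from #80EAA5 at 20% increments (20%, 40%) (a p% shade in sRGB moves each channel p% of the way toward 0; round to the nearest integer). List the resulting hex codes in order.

#80EAA5 is rgb(128, 234, 165).
20%: (128 − 25.6 = 102.4→102, 234 − 46.8 = 187.2→187, 165 − 33 = 132→132) → #66BB84
40%: (128 − 51.2 = 76.8→77, 234 − 93.6 = 140.4→140, 165 − 66 = 99→99) → #4D8C63

#66BB84, #4D8C63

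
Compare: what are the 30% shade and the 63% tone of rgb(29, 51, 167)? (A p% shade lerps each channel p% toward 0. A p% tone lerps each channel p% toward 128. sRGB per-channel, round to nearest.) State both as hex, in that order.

#142475, #5b648e

30% shade:
  R: 29 − 8.7 = 20.3 → 20
  G: 51 + 0.3×(0−51) = 51 − 15.3 = 35.7 → 36
  B: 167 − 50.1 = 116.9 → 117
  → #142475
63% tone:
  R: 29 + 62.37 = 91.37 → 91
  G: 51 + 48.51 = 99.51 → 100
  B: 167 − 24.57 = 142.43 → 142
  → #5b648e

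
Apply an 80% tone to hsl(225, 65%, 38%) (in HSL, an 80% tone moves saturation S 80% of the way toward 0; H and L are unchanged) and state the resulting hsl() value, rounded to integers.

S moves 80% from 65 toward 0: 65 − 52 = 13 → 13.
H and L are unchanged.

hsl(225, 13%, 38%)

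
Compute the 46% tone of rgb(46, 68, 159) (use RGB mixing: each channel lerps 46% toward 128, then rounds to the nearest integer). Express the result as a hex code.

A 46% tone moves each channel 46% toward 128:
  R: 46 + 37.72 = 83.72 → 84
  G: 68 + 0.46×(128−68) = 68 + 27.6 = 95.6 → 96
  B: 159 − 14.26 = 144.74 → 145
rgb(84, 96, 145) = #546091.

#546091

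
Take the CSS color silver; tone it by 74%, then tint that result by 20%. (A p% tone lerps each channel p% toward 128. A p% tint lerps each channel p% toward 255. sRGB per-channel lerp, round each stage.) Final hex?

CSS silver is rgb(192, 192, 192).
Lerp each channel 74% toward 128:
  R: 192 − 47.36 = 144.64 → 145
  G: 192 − 47.36 = 144.64 → 145
  B: 192 − 47.36 = 144.64 → 145
After the tone: rgb(145, 145, 145) = #919191.
Per channel, c → c + 0.2(255 − c):
  R: 145 + 0.2×(255−145) = 145 + 22 = 167 → 167
  G: 145 + 0.2×(255−145) = 145 + 22 = 167 → 167
  B: 145 + 0.2×(255−145) = 145 + 22 = 167 → 167
rgb(167, 167, 167) = #A7A7A7.

#A7A7A7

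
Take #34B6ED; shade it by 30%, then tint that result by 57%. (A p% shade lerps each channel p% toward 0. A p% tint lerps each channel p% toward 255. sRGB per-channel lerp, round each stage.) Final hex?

#A1C8D9

#34B6ED is rgb(52, 182, 237).
Per channel, c → c + 0.3(0 − c):
  R: 52 + 0.3×(0−52) = 52 − 15.6 = 36.4 → 36
  G: 182 − 54.6 = 127.4 → 127
  B: 237 − 71.1 = 165.9 → 166
After the shade: rgb(36, 127, 166) = #247FA6.
A 57% tint moves each channel 57% toward 255:
  R: 36 + 124.83 = 160.83 → 161
  G: 127 + 0.57×(255−127) = 127 + 72.96 = 199.96 → 200
  B: 166 + 0.57×(255−166) = 166 + 50.73 = 216.73 → 217
rgb(161, 200, 217) = #A1C8D9.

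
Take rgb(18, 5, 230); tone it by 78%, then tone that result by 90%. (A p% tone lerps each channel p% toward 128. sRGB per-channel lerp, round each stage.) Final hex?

#7E7D82

A 78% tone moves each channel 78% toward 128:
  R: 18 + 0.78×(128−18) = 18 + 85.8 = 103.8 → 104
  G: 5 + 0.78×(128−5) = 5 + 95.94 = 100.94 → 101
  B: 230 + 0.78×(128−230) = 230 − 79.56 = 150.44 → 150
After the tone: rgb(104, 101, 150) = #686596.
Per channel, c → c + 0.9(128 − c):
  R: 104 + 0.9×(128−104) = 104 + 21.6 = 125.6 → 126
  G: 101 + 0.9×(128−101) = 101 + 24.3 = 125.3 → 125
  B: 150 + 0.9×(128−150) = 150 − 19.8 = 130.2 → 130
rgb(126, 125, 130) = #7E7D82.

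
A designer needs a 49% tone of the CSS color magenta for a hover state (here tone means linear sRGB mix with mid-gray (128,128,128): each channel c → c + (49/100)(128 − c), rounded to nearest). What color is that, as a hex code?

CSS magenta is rgb(255, 0, 255).
Per channel, c → c + 0.49(128 − c):
  R: 255 + 0.49×(128−255) = 255 − 62.23 = 192.77 → 193
  G: 0 + 0.49×(128−0) = 0 + 62.72 = 62.72 → 63
  B: 255 − 62.23 = 192.77 → 193
rgb(193, 63, 193) = #C13FC1.

#C13FC1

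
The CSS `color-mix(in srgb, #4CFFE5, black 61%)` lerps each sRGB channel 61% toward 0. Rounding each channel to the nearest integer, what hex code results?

#4CFFE5 is rgb(76, 255, 229).
A 61% shade moves each channel 61% toward 0:
  R: 76 − 46.36 = 29.64 → 30
  G: 255 + 0.61×(0−255) = 255 − 155.55 = 99.45 → 99
  B: 229 + 0.61×(0−229) = 229 − 139.69 = 89.31 → 89
rgb(30, 99, 89) = #1E6359.

#1E6359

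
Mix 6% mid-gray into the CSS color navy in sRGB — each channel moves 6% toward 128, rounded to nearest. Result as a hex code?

CSS navy is rgb(0, 0, 128).
A 6% tone moves each channel 6% toward 128:
  R: 0 + 7.68 = 7.68 → 8
  G: 0 + 0.06×(128−0) = 0 + 7.68 = 7.68 → 8
  B: 128 + 0.06×(128−128) = 128 + 0 = 128 → 128
rgb(8, 8, 128) = #080880.

#080880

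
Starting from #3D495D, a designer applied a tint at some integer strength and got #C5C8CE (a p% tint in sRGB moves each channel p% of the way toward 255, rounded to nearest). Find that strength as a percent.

70%

#3D495D is rgb(61, 73, 93); #C5C8CE is rgb(197, 200, 206).
On the R channel (widest range): 197 ≈ 61 + (p/100)(255 − 61), so p ≈ 100×(197 − 61)/(255 − 61) = 13600/194 = 70.10.
p = 70 reproduces all three channels after rounding.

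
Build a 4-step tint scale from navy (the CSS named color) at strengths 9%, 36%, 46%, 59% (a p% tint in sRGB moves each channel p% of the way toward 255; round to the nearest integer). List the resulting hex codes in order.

#17178B, #5C5CAE, #7575BA, #9696CB

CSS navy is rgb(0, 0, 128).
9%: (0 + 22.95 = 22.95→23, 0 + 22.95 = 22.95→23, 128 + 11.43 = 139.43→139) → #17178B
36%: (0 + 91.8 = 91.8→92, 0 + 91.8 = 91.8→92, 128 + 45.72 = 173.72→174) → #5C5CAE
46%: (0 + 117.3 = 117.3→117, 0 + 117.3 = 117.3→117, 128 + 58.42 = 186.42→186) → #7575BA
59%: (0 + 150.45 = 150.45→150, 0 + 150.45 = 150.45→150, 128 + 74.93 = 202.93→203) → #9696CB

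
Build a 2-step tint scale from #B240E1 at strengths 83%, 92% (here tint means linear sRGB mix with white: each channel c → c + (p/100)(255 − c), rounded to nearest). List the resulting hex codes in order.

#B240E1 is rgb(178, 64, 225).
83%: (178 + 63.91 = 241.91→242, 64 + 158.53 = 222.53→223, 225 + 24.9 = 249.9→250) → #F2DFFA
92%: (178 + 70.84 = 248.84→249, 64 + 175.72 = 239.72→240, 225 + 27.6 = 252.6→253) → #F9F0FD

#F2DFFA, #F9F0FD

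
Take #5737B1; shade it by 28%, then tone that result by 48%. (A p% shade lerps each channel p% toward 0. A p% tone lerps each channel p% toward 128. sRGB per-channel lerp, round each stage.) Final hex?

#5737B1 is rgb(87, 55, 177).
Lerp each channel 28% toward 0:
  R: 87 + 0.28×(0−87) = 87 − 24.36 = 62.64 → 63
  G: 55 − 15.4 = 39.6 → 40
  B: 177 + 0.28×(0−177) = 177 − 49.56 = 127.44 → 127
After the shade: rgb(63, 40, 127) = #3F287F.
Per channel, c → c + 0.48(128 − c):
  R: 63 + 0.48×(128−63) = 63 + 31.2 = 94.2 → 94
  G: 40 + 42.24 = 82.24 → 82
  B: 127 + 0.48 = 127.48 → 127
rgb(94, 82, 127) = #5E527F.

#5E527F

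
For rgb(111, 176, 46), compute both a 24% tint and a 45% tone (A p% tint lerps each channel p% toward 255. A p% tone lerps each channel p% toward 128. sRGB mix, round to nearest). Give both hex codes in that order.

#92c360, #779a53

24% tint:
  R: 111 + 0.24×(255−111) = 111 + 34.56 = 145.56 → 146
  G: 176 + 0.24×(255−176) = 176 + 18.96 = 194.96 → 195
  B: 46 + 50.16 = 96.16 → 96
  → #92c360
45% tone:
  R: 111 + 0.45×(128−111) = 111 + 7.65 = 118.65 → 119
  G: 176 + 0.45×(128−176) = 176 − 21.6 = 154.4 → 154
  B: 46 + 0.45×(128−46) = 46 + 36.9 = 82.9 → 83
  → #779a53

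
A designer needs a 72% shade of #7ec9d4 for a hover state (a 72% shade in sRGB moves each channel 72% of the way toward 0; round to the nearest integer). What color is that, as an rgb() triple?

rgb(35, 56, 59)

#7ec9d4 is rgb(126, 201, 212).
Lerp each channel 72% toward 0:
  R: 126 − 90.72 = 35.28 → 35
  G: 201 + 0.72×(0−201) = 201 − 144.72 = 56.28 → 56
  B: 212 + 0.72×(0−212) = 212 − 152.64 = 59.36 → 59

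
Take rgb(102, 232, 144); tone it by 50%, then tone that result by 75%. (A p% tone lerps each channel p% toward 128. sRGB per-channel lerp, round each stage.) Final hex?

#7D8D82

A 50% tone moves each channel 50% toward 128:
  R: 102 + 13 = 115 → 115
  G: 232 + 0.5×(128−232) = 232 − 52 = 180 → 180
  B: 144 + 0.5×(128−144) = 144 − 8 = 136 → 136
After the tone: rgb(115, 180, 136) = #73B488.
A 75% tone moves each channel 75% toward 128:
  R: 115 + 9.75 = 124.75 → 125
  G: 180 − 39 = 141 → 141
  B: 136 + 0.75×(128−136) = 136 − 6 = 130 → 130
rgb(125, 141, 130) = #7D8D82.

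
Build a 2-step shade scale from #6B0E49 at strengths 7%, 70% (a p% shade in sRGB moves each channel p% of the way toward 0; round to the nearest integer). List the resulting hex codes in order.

#6B0E49 is rgb(107, 14, 73).
7%: (107 − 7.49 = 99.51→100, 14 − 0.98 = 13.02→13, 73 − 5.11 = 67.89→68) → #640D44
70%: (107 − 74.9 = 32.1→32, 14 − 9.8 = 4.2→4, 73 − 51.1 = 21.9→22) → #200416

#640D44, #200416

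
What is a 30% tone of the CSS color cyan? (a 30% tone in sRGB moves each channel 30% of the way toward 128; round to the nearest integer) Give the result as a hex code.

CSS cyan is rgb(0, 255, 255).
Lerp each channel 30% toward 128:
  R: 0 + 38.4 = 38.4 → 38
  G: 255 − 38.1 = 216.9 → 217
  B: 255 + 0.3×(128−255) = 255 − 38.1 = 216.9 → 217
rgb(38, 217, 217) = #26D9D9.

#26D9D9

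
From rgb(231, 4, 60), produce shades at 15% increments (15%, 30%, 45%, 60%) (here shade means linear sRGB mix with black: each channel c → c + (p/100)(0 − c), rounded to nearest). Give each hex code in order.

15%: (231 − 34.65 = 196.35→196, 4 − 0.6 = 3.4→3, 60 − 9 = 51→51) → #C40333
30%: (231 − 69.3 = 161.7→162, 4 − 1.2 = 2.8→3, 60 − 18 = 42→42) → #A2032A
45%: (231 − 103.95 = 127.05→127, 4 − 1.8 = 2.2→2, 60 − 27 = 33→33) → #7F0221
60%: (231 − 138.6 = 92.4→92, 4 − 2.4 = 1.6→2, 60 − 36 = 24→24) → #5C0218

#C40333, #A2032A, #7F0221, #5C0218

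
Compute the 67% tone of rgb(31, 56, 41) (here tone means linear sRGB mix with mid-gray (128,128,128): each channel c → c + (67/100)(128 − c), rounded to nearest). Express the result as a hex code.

A 67% tone moves each channel 67% toward 128:
  R: 31 + 64.99 = 95.99 → 96
  G: 56 + 48.24 = 104.24 → 104
  B: 41 + 58.29 = 99.29 → 99
rgb(96, 104, 99) = #606863.

#606863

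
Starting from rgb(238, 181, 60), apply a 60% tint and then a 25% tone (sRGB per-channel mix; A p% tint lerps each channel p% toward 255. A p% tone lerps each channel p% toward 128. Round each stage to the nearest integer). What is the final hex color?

A 60% tint moves each channel 60% toward 255:
  R: 238 + 0.6×(255−238) = 238 + 10.2 = 248.2 → 248
  G: 181 + 44.4 = 225.4 → 225
  B: 60 + 0.6×(255−60) = 60 + 117 = 177 → 177
After the tint: rgb(248, 225, 177) = #F8E1B1.
Per channel, c → c + 0.25(128 − c):
  R: 248 + 0.25×(128−248) = 248 − 30 = 218 → 218
  G: 225 + 0.25×(128−225) = 225 − 24.25 = 200.75 → 201
  B: 177 + 0.25×(128−177) = 177 − 12.25 = 164.75 → 165
rgb(218, 201, 165) = #DAC9A5.

#DAC9A5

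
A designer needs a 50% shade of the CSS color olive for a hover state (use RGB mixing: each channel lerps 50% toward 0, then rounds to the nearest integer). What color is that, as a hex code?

#404000

CSS olive is rgb(128, 128, 0).
Per channel, c → c + 0.5(0 − c):
  R: 128 − 64 = 64 → 64
  G: 128 − 64 = 64 → 64
  B: 0 + 0.5×(0−0) = 0 + 0 = 0 → 0
rgb(64, 64, 0) = #404000.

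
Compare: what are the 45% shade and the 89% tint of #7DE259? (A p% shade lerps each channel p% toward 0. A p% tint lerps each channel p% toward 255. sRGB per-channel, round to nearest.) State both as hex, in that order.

#7DE259 is rgb(125, 226, 89).
45% shade:
  R: 125 + 0.45×(0−125) = 125 − 56.25 = 68.75 → 69
  G: 226 − 101.7 = 124.3 → 124
  B: 89 − 40.05 = 48.95 → 49
  → #457C31
89% tint:
  R: 125 + 0.89×(255−125) = 125 + 115.7 = 240.7 → 241
  G: 226 + 0.89×(255−226) = 226 + 25.81 = 251.81 → 252
  B: 89 + 147.74 = 236.74 → 237
  → #F1FCED

#457C31, #F1FCED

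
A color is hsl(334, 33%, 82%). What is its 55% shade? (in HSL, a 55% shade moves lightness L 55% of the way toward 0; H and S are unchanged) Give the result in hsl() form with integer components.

L moves 55% from 82 toward 0: 82 − 45.1 = 36.9 → 37.
H and S are unchanged.

hsl(334, 33%, 37%)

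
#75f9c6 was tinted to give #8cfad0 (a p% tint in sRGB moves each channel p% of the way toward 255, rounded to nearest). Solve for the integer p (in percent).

17%

#75f9c6 is rgb(117, 249, 198); #8cfad0 is rgb(140, 250, 208).
On the R channel (widest range): 140 ≈ 117 + (p/100)(255 − 117), so p ≈ 100×(140 − 117)/(255 − 117) = 2300/138 = 16.67.
p = 17 reproduces all three channels after rounding.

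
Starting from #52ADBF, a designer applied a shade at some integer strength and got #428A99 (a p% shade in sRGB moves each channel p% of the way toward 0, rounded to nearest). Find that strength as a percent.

#52ADBF is rgb(82, 173, 191); #428A99 is rgb(66, 138, 153).
On the B channel (widest range): 153 ≈ 191 + (p/100)(0 − 191), so p ≈ 100×(153 − 191)/(0 − 191) = -3800/-191 = 19.90.
p = 20 reproduces all three channels after rounding.

20%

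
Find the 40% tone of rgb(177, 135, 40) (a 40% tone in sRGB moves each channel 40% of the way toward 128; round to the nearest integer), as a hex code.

#9d844b

A 40% tone moves each channel 40% toward 128:
  R: 177 + 0.4×(128−177) = 177 − 19.6 = 157.4 → 157
  G: 135 + 0.4×(128−135) = 135 − 2.8 = 132.2 → 132
  B: 40 + 0.4×(128−40) = 40 + 35.2 = 75.2 → 75
rgb(157, 132, 75) = #9d844b.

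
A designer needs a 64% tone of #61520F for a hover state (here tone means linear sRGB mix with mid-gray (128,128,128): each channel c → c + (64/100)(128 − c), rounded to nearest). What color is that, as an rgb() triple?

rgb(117, 111, 87)

#61520F is rgb(97, 82, 15).
A 64% tone moves each channel 64% toward 128:
  R: 97 + 19.84 = 116.84 → 117
  G: 82 + 0.64×(128−82) = 82 + 29.44 = 111.44 → 111
  B: 15 + 72.32 = 87.32 → 87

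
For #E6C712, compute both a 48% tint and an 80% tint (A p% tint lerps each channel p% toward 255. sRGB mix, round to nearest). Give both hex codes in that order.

#F2E284, #FAF4D0

#E6C712 is rgb(230, 199, 18).
48% tint:
  R: 230 + 12 = 242 → 242
  G: 199 + 0.48×(255−199) = 199 + 26.88 = 225.88 → 226
  B: 18 + 0.48×(255−18) = 18 + 113.76 = 131.76 → 132
  → #F2E284
80% tint:
  R: 230 + 0.8×(255−230) = 230 + 20 = 250 → 250
  G: 199 + 44.8 = 243.8 → 244
  B: 18 + 189.6 = 207.6 → 208
  → #FAF4D0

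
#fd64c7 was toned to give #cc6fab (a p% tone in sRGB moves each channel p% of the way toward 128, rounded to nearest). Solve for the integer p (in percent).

39%

#fd64c7 is rgb(253, 100, 199); #cc6fab is rgb(204, 111, 171).
On the R channel (widest range): 204 ≈ 253 + (p/100)(128 − 253), so p ≈ 100×(204 − 253)/(128 − 253) = -4900/-125 = 39.20.
p = 39 reproduces all three channels after rounding.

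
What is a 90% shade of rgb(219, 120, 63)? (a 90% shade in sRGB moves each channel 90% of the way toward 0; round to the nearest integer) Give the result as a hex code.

#160c06

Lerp each channel 90% toward 0:
  R: 219 + 0.9×(0−219) = 219 − 197.1 = 21.9 → 22
  G: 120 + 0.9×(0−120) = 120 − 108 = 12 → 12
  B: 63 + 0.9×(0−63) = 63 − 56.7 = 6.3 → 6
rgb(22, 12, 6) = #160c06.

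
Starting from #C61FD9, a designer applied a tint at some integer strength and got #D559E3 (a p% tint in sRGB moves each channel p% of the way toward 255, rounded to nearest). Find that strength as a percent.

26%

#C61FD9 is rgb(198, 31, 217); #D559E3 is rgb(213, 89, 227).
On the G channel (widest range): 89 ≈ 31 + (p/100)(255 − 31), so p ≈ 100×(89 − 31)/(255 − 31) = 5800/224 = 25.89.
p = 26 reproduces all three channels after rounding.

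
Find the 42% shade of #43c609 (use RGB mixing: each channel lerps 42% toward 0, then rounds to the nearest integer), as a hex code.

#43c609 is rgb(67, 198, 9).
Lerp each channel 42% toward 0:
  R: 67 + 0.42×(0−67) = 67 − 28.14 = 38.86 → 39
  G: 198 + 0.42×(0−198) = 198 − 83.16 = 114.84 → 115
  B: 9 + 0.42×(0−9) = 9 − 3.78 = 5.22 → 5
rgb(39, 115, 5) = #277305.

#277305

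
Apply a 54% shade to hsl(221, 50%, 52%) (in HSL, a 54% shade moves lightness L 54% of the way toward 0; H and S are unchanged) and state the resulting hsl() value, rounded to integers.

hsl(221, 50%, 24%)

L moves 54% from 52 toward 0: 52 − 28.08 = 23.92 → 24.
H and S are unchanged.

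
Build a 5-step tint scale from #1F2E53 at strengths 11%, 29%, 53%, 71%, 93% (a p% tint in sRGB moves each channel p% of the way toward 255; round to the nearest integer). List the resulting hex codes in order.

#384566, #606B85, #969DAE, #BEC2CD, #EFF0F3

#1F2E53 is rgb(31, 46, 83).
11%: (31 + 24.64 = 55.64→56, 46 + 22.99 = 68.99→69, 83 + 18.92 = 101.92→102) → #384566
29%: (31 + 64.96 = 95.96→96, 46 + 60.61 = 106.61→107, 83 + 49.88 = 132.88→133) → #606B85
53%: (31 + 118.72 = 149.72→150, 46 + 110.77 = 156.77→157, 83 + 91.16 = 174.16→174) → #969DAE
71%: (31 + 159.04 = 190.04→190, 46 + 148.39 = 194.39→194, 83 + 122.12 = 205.12→205) → #BEC2CD
93%: (31 + 208.32 = 239.32→239, 46 + 194.37 = 240.37→240, 83 + 159.96 = 242.96→243) → #EFF0F3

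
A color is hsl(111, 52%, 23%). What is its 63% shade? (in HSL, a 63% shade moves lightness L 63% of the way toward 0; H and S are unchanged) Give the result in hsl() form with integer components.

hsl(111, 52%, 9%)

L moves 63% from 23 toward 0: 23 − 14.49 = 8.51 → 9.
H and S are unchanged.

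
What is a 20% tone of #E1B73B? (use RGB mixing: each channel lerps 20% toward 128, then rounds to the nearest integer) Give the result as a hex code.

#CEAC49

#E1B73B is rgb(225, 183, 59).
Lerp each channel 20% toward 128:
  R: 225 − 19.4 = 205.6 → 206
  G: 183 − 11 = 172 → 172
  B: 59 + 0.2×(128−59) = 59 + 13.8 = 72.8 → 73
rgb(206, 172, 73) = #CEAC49.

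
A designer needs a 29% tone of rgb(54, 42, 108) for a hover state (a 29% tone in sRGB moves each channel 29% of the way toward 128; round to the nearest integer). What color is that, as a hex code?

Lerp each channel 29% toward 128:
  R: 54 + 21.46 = 75.46 → 75
  G: 42 + 24.94 = 66.94 → 67
  B: 108 + 0.29×(128−108) = 108 + 5.8 = 113.8 → 114
rgb(75, 67, 114) = #4B4372.

#4B4372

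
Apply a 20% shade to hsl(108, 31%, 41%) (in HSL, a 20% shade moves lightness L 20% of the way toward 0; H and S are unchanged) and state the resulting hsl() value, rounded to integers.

L moves 20% from 41 toward 0: 41 − 8.2 = 32.8 → 33.
H and S are unchanged.

hsl(108, 31%, 33%)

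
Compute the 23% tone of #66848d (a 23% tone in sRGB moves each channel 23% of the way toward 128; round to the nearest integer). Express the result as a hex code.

#6c838a

#66848d is rgb(102, 132, 141).
Per channel, c → c + 0.23(128 − c):
  R: 102 + 0.23×(128−102) = 102 + 5.98 = 107.98 → 108
  G: 132 − 0.92 = 131.08 → 131
  B: 141 + 0.23×(128−141) = 141 − 2.99 = 138.01 → 138
rgb(108, 131, 138) = #6c838a.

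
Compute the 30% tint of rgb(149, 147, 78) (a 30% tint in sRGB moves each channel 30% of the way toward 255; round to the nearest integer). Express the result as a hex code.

#B5B383

A 30% tint moves each channel 30% toward 255:
  R: 149 + 0.3×(255−149) = 149 + 31.8 = 180.8 → 181
  G: 147 + 32.4 = 179.4 → 179
  B: 78 + 0.3×(255−78) = 78 + 53.1 = 131.1 → 131
rgb(181, 179, 131) = #B5B383.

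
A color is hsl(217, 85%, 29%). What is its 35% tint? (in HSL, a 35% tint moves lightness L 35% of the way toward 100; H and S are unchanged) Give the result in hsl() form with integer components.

L moves 35% from 29 toward 100: 29 + 24.85 = 53.85 → 54.
H and S are unchanged.

hsl(217, 85%, 54%)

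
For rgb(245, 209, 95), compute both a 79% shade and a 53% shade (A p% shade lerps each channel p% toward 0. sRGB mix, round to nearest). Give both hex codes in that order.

79% shade:
  R: 245 − 193.55 = 51.45 → 51
  G: 209 + 0.79×(0−209) = 209 − 165.11 = 43.89 → 44
  B: 95 + 0.79×(0−95) = 95 − 75.05 = 19.95 → 20
  → #332C14
53% shade:
  R: 245 − 129.85 = 115.15 → 115
  G: 209 − 110.77 = 98.23 → 98
  B: 95 − 50.35 = 44.65 → 45
  → #73622D

#332C14, #73622D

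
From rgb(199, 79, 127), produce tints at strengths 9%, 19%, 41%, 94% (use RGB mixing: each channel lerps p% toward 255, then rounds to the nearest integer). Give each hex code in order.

#CC5F8B, #D27097, #DE97B3, #FCF4F7

9%: (199 + 5.04 = 204.04→204, 79 + 15.84 = 94.84→95, 127 + 11.52 = 138.52→139) → #CC5F8B
19%: (199 + 10.64 = 209.64→210, 79 + 33.44 = 112.44→112, 127 + 24.32 = 151.32→151) → #D27097
41%: (199 + 22.96 = 221.96→222, 79 + 72.16 = 151.16→151, 127 + 52.48 = 179.48→179) → #DE97B3
94%: (199 + 52.64 = 251.64→252, 79 + 165.44 = 244.44→244, 127 + 120.32 = 247.32→247) → #FCF4F7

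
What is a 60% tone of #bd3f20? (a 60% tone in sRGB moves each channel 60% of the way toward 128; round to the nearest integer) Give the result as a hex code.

#bd3f20 is rgb(189, 63, 32).
A 60% tone moves each channel 60% toward 128:
  R: 189 + 0.6×(128−189) = 189 − 36.6 = 152.4 → 152
  G: 63 + 0.6×(128−63) = 63 + 39 = 102 → 102
  B: 32 + 0.6×(128−32) = 32 + 57.6 = 89.6 → 90
rgb(152, 102, 90) = #98665a.

#98665a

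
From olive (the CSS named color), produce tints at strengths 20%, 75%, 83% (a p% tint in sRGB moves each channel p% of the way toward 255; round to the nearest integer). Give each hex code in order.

CSS olive is rgb(128, 128, 0).
20%: (128 + 25.4 = 153.4→153, 128 + 25.4 = 153.4→153, 0 + 51 = 51→51) → #999933
75%: (128 + 95.25 = 223.25→223, 128 + 95.25 = 223.25→223, 0 + 191.25 = 191.25→191) → #DFDFBF
83%: (128 + 105.41 = 233.41→233, 128 + 105.41 = 233.41→233, 0 + 211.65 = 211.65→212) → #E9E9D4

#999933, #DFDFBF, #E9E9D4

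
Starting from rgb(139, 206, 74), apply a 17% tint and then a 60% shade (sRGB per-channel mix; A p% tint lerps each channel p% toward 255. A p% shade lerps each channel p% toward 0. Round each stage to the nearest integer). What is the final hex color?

#40562A

Lerp each channel 17% toward 255:
  R: 139 + 0.17×(255−139) = 139 + 19.72 = 158.72 → 159
  G: 206 + 0.17×(255−206) = 206 + 8.33 = 214.33 → 214
  B: 74 + 0.17×(255−74) = 74 + 30.77 = 104.77 → 105
After the tint: rgb(159, 214, 105) = #9FD669.
Lerp each channel 60% toward 0:
  R: 159 + 0.6×(0−159) = 159 − 95.4 = 63.6 → 64
  G: 214 − 128.4 = 85.6 → 86
  B: 105 − 63 = 42 → 42
rgb(64, 86, 42) = #40562A.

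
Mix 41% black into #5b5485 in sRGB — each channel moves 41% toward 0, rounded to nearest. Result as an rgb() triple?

rgb(54, 50, 78)

#5b5485 is rgb(91, 84, 133).
Per channel, c → c + 0.41(0 − c):
  R: 91 − 37.31 = 53.69 → 54
  G: 84 + 0.41×(0−84) = 84 − 34.44 = 49.56 → 50
  B: 133 − 54.53 = 78.47 → 78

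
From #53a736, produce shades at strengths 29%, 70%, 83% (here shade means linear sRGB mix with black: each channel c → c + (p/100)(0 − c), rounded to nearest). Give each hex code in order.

#53a736 is rgb(83, 167, 54).
29%: (83 − 24.07 = 58.93→59, 167 − 48.43 = 118.57→119, 54 − 15.66 = 38.34→38) → #3b7726
70%: (83 − 58.1 = 24.9→25, 167 − 116.9 = 50.1→50, 54 − 37.8 = 16.2→16) → #193210
83%: (83 − 68.89 = 14.11→14, 167 − 138.61 = 28.39→28, 54 − 44.82 = 9.18→9) → #0e1c09

#3b7726, #193210, #0e1c09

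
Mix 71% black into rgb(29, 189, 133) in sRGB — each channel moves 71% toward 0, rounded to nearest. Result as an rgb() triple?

rgb(8, 55, 39)

Per channel, c → c + 0.71(0 − c):
  R: 29 − 20.59 = 8.41 → 8
  G: 189 − 134.19 = 54.81 → 55
  B: 133 + 0.71×(0−133) = 133 − 94.43 = 38.57 → 39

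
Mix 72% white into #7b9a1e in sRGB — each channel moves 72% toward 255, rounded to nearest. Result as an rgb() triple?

#7b9a1e is rgb(123, 154, 30).
Per channel, c → c + 0.72(255 − c):
  R: 123 + 95.04 = 218.04 → 218
  G: 154 + 0.72×(255−154) = 154 + 72.72 = 226.72 → 227
  B: 30 + 162 = 192 → 192

rgb(218, 227, 192)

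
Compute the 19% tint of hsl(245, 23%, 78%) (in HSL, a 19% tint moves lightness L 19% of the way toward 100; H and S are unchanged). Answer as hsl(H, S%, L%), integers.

hsl(245, 23%, 82%)

L moves 19% from 78 toward 100: 78 + 4.18 = 82.18 → 82.
H and S are unchanged.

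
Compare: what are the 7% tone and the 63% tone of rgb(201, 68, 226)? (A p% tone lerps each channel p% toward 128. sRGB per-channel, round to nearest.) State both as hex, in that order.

7% tone:
  R: 201 + 0.07×(128−201) = 201 − 5.11 = 195.89 → 196
  G: 68 + 0.07×(128−68) = 68 + 4.2 = 72.2 → 72
  B: 226 − 6.86 = 219.14 → 219
  → #c448db
63% tone:
  R: 201 − 45.99 = 155.01 → 155
  G: 68 + 0.63×(128−68) = 68 + 37.8 = 105.8 → 106
  B: 226 + 0.63×(128−226) = 226 − 61.74 = 164.26 → 164
  → #9b6aa4

#c448db, #9b6aa4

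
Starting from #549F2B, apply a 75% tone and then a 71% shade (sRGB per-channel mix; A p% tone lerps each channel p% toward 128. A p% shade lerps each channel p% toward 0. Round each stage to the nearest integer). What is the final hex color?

#549F2B is rgb(84, 159, 43).
Lerp each channel 75% toward 128:
  R: 84 + 0.75×(128−84) = 84 + 33 = 117 → 117
  G: 159 − 23.25 = 135.75 → 136
  B: 43 + 63.75 = 106.75 → 107
After the tone: rgb(117, 136, 107) = #75886B.
Per channel, c → c + 0.71(0 − c):
  R: 117 + 0.71×(0−117) = 117 − 83.07 = 33.93 → 34
  G: 136 − 96.56 = 39.44 → 39
  B: 107 + 0.71×(0−107) = 107 − 75.97 = 31.03 → 31
rgb(34, 39, 31) = #22271F.

#22271F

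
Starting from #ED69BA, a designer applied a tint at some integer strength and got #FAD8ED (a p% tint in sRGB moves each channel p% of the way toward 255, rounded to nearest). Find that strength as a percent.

74%

#ED69BA is rgb(237, 105, 186); #FAD8ED is rgb(250, 216, 237).
On the G channel (widest range): 216 ≈ 105 + (p/100)(255 − 105), so p ≈ 100×(216 − 105)/(255 − 105) = 11100/150 = 74.00.
p = 74 reproduces all three channels after rounding.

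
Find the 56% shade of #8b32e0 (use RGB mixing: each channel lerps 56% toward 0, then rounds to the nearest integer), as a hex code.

#8b32e0 is rgb(139, 50, 224).
Lerp each channel 56% toward 0:
  R: 139 + 0.56×(0−139) = 139 − 77.84 = 61.16 → 61
  G: 50 + 0.56×(0−50) = 50 − 28 = 22 → 22
  B: 224 + 0.56×(0−224) = 224 − 125.44 = 98.56 → 99
rgb(61, 22, 99) = #3d1663.

#3d1663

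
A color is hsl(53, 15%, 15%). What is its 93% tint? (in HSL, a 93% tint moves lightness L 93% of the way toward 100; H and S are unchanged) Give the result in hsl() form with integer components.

L moves 93% from 15 toward 100: 15 + 79.05 = 94.05 → 94.
H and S are unchanged.

hsl(53, 15%, 94%)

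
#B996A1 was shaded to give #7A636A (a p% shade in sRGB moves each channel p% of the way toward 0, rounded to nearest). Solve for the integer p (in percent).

34%

#B996A1 is rgb(185, 150, 161); #7A636A is rgb(122, 99, 106).
On the R channel (widest range): 122 ≈ 185 + (p/100)(0 − 185), so p ≈ 100×(122 − 185)/(0 − 185) = -6300/-185 = 34.05.
p = 34 reproduces all three channels after rounding.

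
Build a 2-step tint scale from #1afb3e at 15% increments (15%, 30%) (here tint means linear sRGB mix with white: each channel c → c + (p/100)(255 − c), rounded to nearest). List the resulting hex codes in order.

#1afb3e is rgb(26, 251, 62).
15%: (26 + 34.35 = 60.35→60, 251 + 0.6 = 251.6→252, 62 + 28.95 = 90.95→91) → #3cfc5b
30%: (26 + 68.7 = 94.7→95, 251 + 1.2 = 252.2→252, 62 + 57.9 = 119.9→120) → #5ffc78

#3cfc5b, #5ffc78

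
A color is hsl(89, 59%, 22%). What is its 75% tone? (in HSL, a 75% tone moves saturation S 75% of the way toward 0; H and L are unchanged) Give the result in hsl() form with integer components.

hsl(89, 15%, 22%)

S moves 75% from 59 toward 0: 59 − 44.25 = 14.75 → 15.
H and L are unchanged.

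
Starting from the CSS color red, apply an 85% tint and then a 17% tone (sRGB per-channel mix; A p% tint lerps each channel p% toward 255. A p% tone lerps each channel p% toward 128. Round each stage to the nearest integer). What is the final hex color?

CSS red is rgb(255, 0, 0).
Per channel, c → c + 0.85(255 − c):
  R: 255 + 0 = 255 → 255
  G: 0 + 0.85×(255−0) = 0 + 216.75 = 216.75 → 217
  B: 0 + 0.85×(255−0) = 0 + 216.75 = 216.75 → 217
After the tint: rgb(255, 217, 217) = #FFD9D9.
Per channel, c → c + 0.17(128 − c):
  R: 255 + 0.17×(128−255) = 255 − 21.59 = 233.41 → 233
  G: 217 + 0.17×(128−217) = 217 − 15.13 = 201.87 → 202
  B: 217 − 15.13 = 201.87 → 202
rgb(233, 202, 202) = #E9CACA.

#E9CACA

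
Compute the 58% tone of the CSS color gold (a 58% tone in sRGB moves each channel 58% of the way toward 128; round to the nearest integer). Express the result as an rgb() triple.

CSS gold is rgb(255, 215, 0).
Lerp each channel 58% toward 128:
  R: 255 + 0.58×(128−255) = 255 − 73.66 = 181.34 → 181
  G: 215 + 0.58×(128−215) = 215 − 50.46 = 164.54 → 165
  B: 0 + 74.24 = 74.24 → 74

rgb(181, 165, 74)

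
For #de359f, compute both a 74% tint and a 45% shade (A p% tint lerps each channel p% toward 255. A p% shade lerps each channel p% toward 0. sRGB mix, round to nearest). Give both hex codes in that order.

#de359f is rgb(222, 53, 159).
74% tint:
  R: 222 + 24.42 = 246.42 → 246
  G: 53 + 149.48 = 202.48 → 202
  B: 159 + 0.74×(255−159) = 159 + 71.04 = 230.04 → 230
  → #f6cae6
45% shade:
  R: 222 − 99.9 = 122.1 → 122
  G: 53 + 0.45×(0−53) = 53 − 23.85 = 29.15 → 29
  B: 159 + 0.45×(0−159) = 159 − 71.55 = 87.45 → 87
  → #7a1d57

#f6cae6, #7a1d57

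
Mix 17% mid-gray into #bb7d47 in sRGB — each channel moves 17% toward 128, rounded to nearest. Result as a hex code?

#bb7d47 is rgb(187, 125, 71).
Per channel, c → c + 0.17(128 − c):
  R: 187 + 0.17×(128−187) = 187 − 10.03 = 176.97 → 177
  G: 125 + 0.17×(128−125) = 125 + 0.51 = 125.51 → 126
  B: 71 + 0.17×(128−71) = 71 + 9.69 = 80.69 → 81
rgb(177, 126, 81) = #b17e51.

#b17e51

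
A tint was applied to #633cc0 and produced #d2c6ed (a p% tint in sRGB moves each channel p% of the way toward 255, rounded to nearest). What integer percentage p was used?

71%

#633cc0 is rgb(99, 60, 192); #d2c6ed is rgb(210, 198, 237).
On the G channel (widest range): 198 ≈ 60 + (p/100)(255 − 60), so p ≈ 100×(198 − 60)/(255 − 60) = 13800/195 = 70.77.
p = 71 reproduces all three channels after rounding.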